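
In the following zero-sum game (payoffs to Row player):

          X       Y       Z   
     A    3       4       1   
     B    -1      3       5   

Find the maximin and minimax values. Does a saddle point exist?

Maximin = 1, Minimax = 3, Saddle: False

Work:
Row minimums: [1, -1] → maximin = 1
Column maximums: [3, 4, 5] → minimax = 3
No saddle point (maximin ≠ minimax). Mixed strategy needed.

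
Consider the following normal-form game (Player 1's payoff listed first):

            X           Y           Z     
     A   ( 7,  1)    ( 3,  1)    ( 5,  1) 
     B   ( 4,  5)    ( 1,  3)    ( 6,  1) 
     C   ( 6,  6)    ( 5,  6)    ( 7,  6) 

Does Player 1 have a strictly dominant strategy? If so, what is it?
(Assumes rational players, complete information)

No strictly dominant strategy exists for Player 1

Work:
A strategy strictly dominates another if it gives a strictly higher payoff against every opponent action. Compare each pair of P1's strategies column-by-column:
  A vs B: [7 vs 4, 3 vs 1, 5 vs 6] → A does not strictly dominate B (column Z: 5 ≤ 6)
  A vs C: [7 vs 6, 3 vs 5, 5 vs 7] → A does not strictly dominate C (column Y: 3 ≤ 5)
  B vs A: [4 vs 7, 1 vs 3, 6 vs 5] → B does not strictly dominate A (column X: 4 ≤ 7)
  B vs C: [4 vs 6, 1 vs 5, 6 vs 7] → B does not strictly dominate C (column X: 4 ≤ 6)
  C vs A: [6 vs 7, 5 vs 3, 7 vs 5] → C does not strictly dominate A (column X: 6 ≤ 7)
  C vs B: [6 vs 4, 5 vs 1, 7 vs 6] → C strictly dominates B
No single strategy strictly dominates all others → no strictly dominant strategy.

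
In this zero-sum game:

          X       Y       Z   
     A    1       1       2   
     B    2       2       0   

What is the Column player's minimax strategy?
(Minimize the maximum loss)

Column should play X or Y or Z (all achieve the minimum), value = 2

Work:
Column player minimizes Row's maximum payoff:
Column X: max payoff to Row = 2
Column Y: max payoff to Row = 2
Column Z: max payoff to Row = 2
Minimum is 2, achieved by columns X, Y, Z (tied).
Each of X or Y or Z is a minimax strategy.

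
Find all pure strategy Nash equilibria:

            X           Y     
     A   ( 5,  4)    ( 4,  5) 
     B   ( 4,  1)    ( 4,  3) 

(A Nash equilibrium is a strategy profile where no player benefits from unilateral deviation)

Nash equilibrium: (A, Y), (B, Y)

Work:
Best responses:
  P1 vs X: payoffs [5, 4] → best response A (payoff 5)
  P1 vs Y: payoffs [4, 4] → best response A/B (payoff 4)
  P2 vs A: payoffs [4, 5] → best response Y (payoff 5)
  P2 vs B: payoffs [1, 3] → best response Y (payoff 3)
Mutual best responses: (A,Y), (B,Y) → Nash equilibria.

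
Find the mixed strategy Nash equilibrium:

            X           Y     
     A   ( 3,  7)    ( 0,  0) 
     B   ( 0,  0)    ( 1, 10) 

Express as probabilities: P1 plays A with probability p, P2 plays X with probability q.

p = 0.5882, q = 0.25

Work:
Find probabilities that make opponent indifferent:
P2 chooses q to make P1 indifferent between A and B
P1 chooses p to make P2 indifferent between X and Y
Mixed NE: P1 plays (A: 0.5882, B: 0.4118), P2 plays (X: 0.25, Y: 0.75)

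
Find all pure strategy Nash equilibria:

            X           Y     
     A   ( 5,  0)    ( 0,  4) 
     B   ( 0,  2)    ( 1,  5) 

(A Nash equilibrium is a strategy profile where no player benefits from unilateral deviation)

Nash equilibrium: (B, Y)

Work:
Best responses:
  P1 vs X: payoffs [5, 0] → best response A (payoff 5)
  P1 vs Y: payoffs [0, 1] → best response B (payoff 1)
  P2 vs A: payoffs [0, 4] → best response Y (payoff 4)
  P2 vs B: payoffs [2, 5] → best response Y (payoff 5)
Mutual best responses: (B,Y) → Nash equilibria.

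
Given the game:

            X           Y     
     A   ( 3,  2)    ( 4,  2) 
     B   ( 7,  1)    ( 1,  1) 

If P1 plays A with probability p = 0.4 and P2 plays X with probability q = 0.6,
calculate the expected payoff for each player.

E[P1] = 4.12, E[P2] = 1.4

Work:
E[P1] = p·q·π₁(A,X) + p·(1-q)·π₁(A,Y) + (1-p)·q·π₁(B,X) + (1-p)·(1-q)·π₁(B,Y)
= 0.4·0.6·3 + 0.4·0.4·4 + 0.6·0.6·7 + 0.6·0.4·1
= 4.12

E[P2] = 1.4 (similar calculation)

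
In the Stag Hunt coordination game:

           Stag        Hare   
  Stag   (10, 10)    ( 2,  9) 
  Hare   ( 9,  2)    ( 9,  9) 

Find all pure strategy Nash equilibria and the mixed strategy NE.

Pure NE: (Stag, Stag) and (Hare, Hare); Mixed NE: p = 0.875, q = 0.875

Work:
Check pure NE:
(Stag, Stag): (10, 10) - no unilateral deviation beneficial
(Hare, Hare): (9, 9) - no unilateral deviation beneficial
Mixed NE: P1 plays Stag with p = 0.875, P2 plays Stag with q = 0.875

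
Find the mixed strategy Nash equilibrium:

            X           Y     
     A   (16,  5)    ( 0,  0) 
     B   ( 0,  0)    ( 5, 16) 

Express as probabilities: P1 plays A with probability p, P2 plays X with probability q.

p = 0.7619, q = 0.2381

Work:
Find probabilities that make opponent indifferent:
P2 chooses q to make P1 indifferent between A and B
P1 chooses p to make P2 indifferent between X and Y
Mixed NE: P1 plays (A: 0.7619, B: 0.2381), P2 plays (X: 0.2381, Y: 0.7619)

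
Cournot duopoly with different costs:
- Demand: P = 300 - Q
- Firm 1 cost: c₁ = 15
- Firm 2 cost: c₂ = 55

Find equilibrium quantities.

q₁* = 108.33, q₂* = 68.33

Work:
Reaction: q₁ = (300 - 15 - q₂)/2
Reaction: q₂ = (300 - 55 - q₁)/2
Solve simultaneously:
q₁* = (300 - 2×15 + 55)/3 = 108.33
q₂* = (300 - 2×55 + 15)/3 = 68.33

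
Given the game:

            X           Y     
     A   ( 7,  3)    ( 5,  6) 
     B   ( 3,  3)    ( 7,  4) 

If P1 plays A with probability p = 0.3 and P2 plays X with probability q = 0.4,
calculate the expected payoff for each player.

E[P1] = 5.52, E[P2] = 3.96

Work:
E[P1] = p·q·π₁(A,X) + p·(1-q)·π₁(A,Y) + (1-p)·q·π₁(B,X) + (1-p)·(1-q)·π₁(B,Y)
= 0.3·0.4·7 + 0.3·0.6·5 + 0.7·0.4·3 + 0.7·0.6·7
= 5.52

E[P2] = 3.96 (similar calculation)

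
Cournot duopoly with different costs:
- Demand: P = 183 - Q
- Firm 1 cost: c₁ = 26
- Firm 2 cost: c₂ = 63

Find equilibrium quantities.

q₁* = 64.67, q₂* = 27.67

Work:
Reaction: q₁ = (183 - 26 - q₂)/2
Reaction: q₂ = (183 - 63 - q₁)/2
Solve simultaneously:
q₁* = (183 - 2×26 + 63)/3 = 64.67
q₂* = (183 - 2×63 + 26)/3 = 27.67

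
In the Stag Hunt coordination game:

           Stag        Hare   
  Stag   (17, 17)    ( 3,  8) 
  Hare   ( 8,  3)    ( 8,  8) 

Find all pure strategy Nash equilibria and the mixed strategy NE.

Pure NE: (Stag, Stag) and (Hare, Hare); Mixed NE: p = 0.3571, q = 0.3571

Work:
Check pure NE:
(Stag, Stag): (17, 17) - no unilateral deviation beneficial
(Hare, Hare): (8, 8) - no unilateral deviation beneficial
Mixed NE: P1 plays Stag with p = 0.3571, P2 plays Stag with q = 0.3571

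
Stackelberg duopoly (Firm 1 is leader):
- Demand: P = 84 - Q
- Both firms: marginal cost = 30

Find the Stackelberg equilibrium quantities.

q₁* (leader) = 27.0, q₂* (follower) = 13.5

Work:
Follower's reaction: q₂ = (a - c - q₁)/2
Leader substitutes: π₁ = q₁·(a - q₁ - (a-c-q₁)/2 - c)
FOC: q₁* = (84 - 30)/2 = 27.00
Then: q₂* = (84 - 30 - 27.0)/2 = 13.50
Leader has first-mover advantage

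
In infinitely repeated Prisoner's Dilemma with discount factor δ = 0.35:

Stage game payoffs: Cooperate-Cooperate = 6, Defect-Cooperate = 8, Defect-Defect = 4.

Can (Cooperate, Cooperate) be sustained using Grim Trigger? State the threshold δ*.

δ* = 0.5; since δ = 0.35 < 0.5, cooperation cannot be sustained

Work:
For Grim Trigger:
Cooperate forever: 6/(1-δ)
Defect then punished: 8 + 4·δ/(1-δ)
Need: 6/(1-δ) ≥ 8 + 4·δ/(1-δ)
Solving: δ ≥ (T-R)/(T-P) = (8-6)/(8-4) = 0.5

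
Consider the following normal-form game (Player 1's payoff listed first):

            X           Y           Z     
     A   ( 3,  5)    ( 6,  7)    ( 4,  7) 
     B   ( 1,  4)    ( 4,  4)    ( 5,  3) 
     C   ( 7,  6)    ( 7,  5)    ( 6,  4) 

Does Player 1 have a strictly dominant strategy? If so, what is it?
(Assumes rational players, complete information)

Yes, Player 1's strictly dominant strategy is C

Work:
A strategy strictly dominates another if it gives a strictly higher payoff against every opponent action. Compare each pair of P1's strategies column-by-column:
  A vs B: [3 vs 1, 6 vs 4, 4 vs 5] → A does not strictly dominate B (column Z: 4 ≤ 5)
  A vs C: [3 vs 7, 6 vs 7, 4 vs 6] → A does not strictly dominate C (column X: 3 ≤ 7)
  B vs A: [1 vs 3, 4 vs 6, 5 vs 4] → B does not strictly dominate A (column X: 1 ≤ 3)
  B vs C: [1 vs 7, 4 vs 7, 5 vs 6] → B does not strictly dominate C (column X: 1 ≤ 7)
  C vs A: [7 vs 3, 7 vs 6, 6 vs 4] → C strictly dominates A
  C vs B: [7 vs 1, 7 vs 4, 6 vs 5] → C strictly dominates B
C strictly dominates every other strategy → strictly dominant.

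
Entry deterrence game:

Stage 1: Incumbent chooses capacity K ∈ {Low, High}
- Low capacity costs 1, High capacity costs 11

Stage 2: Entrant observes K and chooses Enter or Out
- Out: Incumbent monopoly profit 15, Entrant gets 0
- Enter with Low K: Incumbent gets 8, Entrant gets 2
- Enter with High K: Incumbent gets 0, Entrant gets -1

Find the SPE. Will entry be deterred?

SPE: (Low, Enter|Low, Out|High); Entry not deterred. Incumbent net profit = 7, Entrant gets 2

Work:
After Low K: Entrant enters (2 > 0)
After High K: Entrant stays out (-1 < 0)
Incumbent: Low → 8−1=7, High → 15−11=4
Incumbent chooses Low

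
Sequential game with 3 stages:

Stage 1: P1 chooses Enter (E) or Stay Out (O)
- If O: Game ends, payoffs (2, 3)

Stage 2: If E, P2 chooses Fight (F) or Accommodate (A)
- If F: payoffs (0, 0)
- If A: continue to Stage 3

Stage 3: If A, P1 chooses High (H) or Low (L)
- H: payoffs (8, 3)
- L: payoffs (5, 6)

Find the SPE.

SPE: (E, A, H); Outcome (8, 3)

Work:
Stage 3: P1 chooses H (8 vs 5)
Stage 2: P2: F->0, A->3 (anticipating H). Choose A
Stage 1: P1: O->2, E->8 (anticipating A, H). Choose E
SPE path: E -> A -> H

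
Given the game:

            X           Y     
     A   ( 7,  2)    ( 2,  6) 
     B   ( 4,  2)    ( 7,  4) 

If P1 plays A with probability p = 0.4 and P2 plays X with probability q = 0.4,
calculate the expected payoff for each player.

E[P1] = 5.08, E[P2] = 3.68

Work:
E[P1] = p·q·π₁(A,X) + p·(1-q)·π₁(A,Y) + (1-p)·q·π₁(B,X) + (1-p)·(1-q)·π₁(B,Y)
= 0.4·0.4·7 + 0.4·0.6·2 + 0.6·0.4·4 + 0.6·0.6·7
= 5.08

E[P2] = 3.68 (similar calculation)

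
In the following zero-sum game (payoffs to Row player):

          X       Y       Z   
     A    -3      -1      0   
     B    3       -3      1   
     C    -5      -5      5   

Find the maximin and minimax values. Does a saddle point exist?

Maximin = -3, Minimax = -1, Saddle: False

Work:
Row minimums: [-3, -3, -5] → maximin = -3
Column maximums: [3, -1, 5] → minimax = -1
No saddle point (maximin ≠ minimax). Mixed strategy needed.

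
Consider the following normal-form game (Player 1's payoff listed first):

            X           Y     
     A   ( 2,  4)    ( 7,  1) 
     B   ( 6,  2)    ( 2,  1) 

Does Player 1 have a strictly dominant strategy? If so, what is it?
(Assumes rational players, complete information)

No strictly dominant strategy exists for Player 1

Work:
A strategy strictly dominates another if it gives a strictly higher payoff against every opponent action. Compare each pair of P1's strategies column-by-column:
  A vs B: [2 vs 6, 7 vs 2] → A does not strictly dominate B (column X: 2 ≤ 6)
  B vs A: [6 vs 2, 2 vs 7] → B does not strictly dominate A (column Y: 2 ≤ 7)
No single strategy strictly dominates all others → no strictly dominant strategy.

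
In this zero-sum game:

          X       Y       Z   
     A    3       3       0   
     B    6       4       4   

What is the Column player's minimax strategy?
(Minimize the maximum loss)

Column should play Y or Z (all achieve the minimum), value = 4

Work:
Column player minimizes Row's maximum payoff:
Column X: max payoff to Row = 6
Column Y: max payoff to Row = 4
Column Z: max payoff to Row = 4
Minimum is 4, achieved by columns Y, Z (tied).
Each of Y or Z is a minimax strategy.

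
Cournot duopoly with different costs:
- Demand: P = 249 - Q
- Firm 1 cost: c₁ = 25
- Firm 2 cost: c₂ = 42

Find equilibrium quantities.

q₁* = 80.33, q₂* = 63.33

Work:
Reaction: q₁ = (249 - 25 - q₂)/2
Reaction: q₂ = (249 - 42 - q₁)/2
Solve simultaneously:
q₁* = (249 - 2×25 + 42)/3 = 80.33
q₂* = (249 - 2×42 + 25)/3 = 63.33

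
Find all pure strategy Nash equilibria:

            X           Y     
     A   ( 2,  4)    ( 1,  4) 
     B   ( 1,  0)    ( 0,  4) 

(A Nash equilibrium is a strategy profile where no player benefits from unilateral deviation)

Nash equilibrium: (A, X), (A, Y)

Work:
Best responses:
  P1 vs X: payoffs [2, 1] → best response A (payoff 2)
  P1 vs Y: payoffs [1, 0] → best response A (payoff 1)
  P2 vs A: payoffs [4, 4] → best response X/Y (payoff 4)
  P2 vs B: payoffs [0, 4] → best response Y (payoff 4)
Mutual best responses: (A,X), (A,Y) → Nash equilibria.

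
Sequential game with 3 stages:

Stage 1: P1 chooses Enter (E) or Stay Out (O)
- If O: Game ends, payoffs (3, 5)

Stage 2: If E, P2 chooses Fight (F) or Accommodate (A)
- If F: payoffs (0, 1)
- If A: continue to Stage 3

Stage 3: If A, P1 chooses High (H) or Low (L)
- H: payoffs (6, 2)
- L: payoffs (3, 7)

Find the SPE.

SPE: (E, A, H); Outcome (6, 2)

Work:
Stage 3: P1 chooses H (6 vs 3)
Stage 2: P2: F->1, A->2 (anticipating H). Choose A
Stage 1: P1: O->3, E->6 (anticipating A, H). Choose E
SPE path: E -> A -> H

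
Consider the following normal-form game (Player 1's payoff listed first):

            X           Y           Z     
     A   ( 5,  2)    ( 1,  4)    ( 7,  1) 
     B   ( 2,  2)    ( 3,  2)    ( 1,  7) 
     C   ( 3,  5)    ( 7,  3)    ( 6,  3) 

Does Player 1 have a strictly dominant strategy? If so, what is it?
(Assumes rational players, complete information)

No strictly dominant strategy exists for Player 1

Work:
A strategy strictly dominates another if it gives a strictly higher payoff against every opponent action. Compare each pair of P1's strategies column-by-column:
  A vs B: [5 vs 2, 1 vs 3, 7 vs 1] → A does not strictly dominate B (column Y: 1 ≤ 3)
  A vs C: [5 vs 3, 1 vs 7, 7 vs 6] → A does not strictly dominate C (column Y: 1 ≤ 7)
  B vs A: [2 vs 5, 3 vs 1, 1 vs 7] → B does not strictly dominate A (column X: 2 ≤ 5)
  B vs C: [2 vs 3, 3 vs 7, 1 vs 6] → B does not strictly dominate C (column X: 2 ≤ 3)
  C vs A: [3 vs 5, 7 vs 1, 6 vs 7] → C does not strictly dominate A (column X: 3 ≤ 5)
  C vs B: [3 vs 2, 7 vs 3, 6 vs 1] → C strictly dominates B
No single strategy strictly dominates all others → no strictly dominant strategy.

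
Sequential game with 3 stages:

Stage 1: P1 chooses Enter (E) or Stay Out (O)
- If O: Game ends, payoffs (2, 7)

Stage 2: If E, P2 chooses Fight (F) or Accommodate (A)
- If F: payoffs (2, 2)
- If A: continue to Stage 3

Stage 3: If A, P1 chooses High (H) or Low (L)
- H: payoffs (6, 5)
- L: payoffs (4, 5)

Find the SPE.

SPE: (E, A, H); Outcome (6, 5)

Work:
Stage 3: P1 chooses H (6 vs 4)
Stage 2: P2: F->2, A->5 (anticipating H). Choose A
Stage 1: P1: O->2, E->6 (anticipating A, H). Choose E
SPE path: E -> A -> H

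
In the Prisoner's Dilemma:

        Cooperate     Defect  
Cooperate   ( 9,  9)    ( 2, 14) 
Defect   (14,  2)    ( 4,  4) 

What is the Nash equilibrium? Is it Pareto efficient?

(Defect, Defect) is NE; not Pareto efficient

Work:
Defect dominates Cooperate for both players:
If P2 cooperates: Defect (14) > Cooperate (9)
If P2 defects: Defect (4) > Cooperate (2)
NE: (Defect, Defect) with payoff (4, 4)
But (Cooperate, Cooperate) = (9, 9) Pareto dominates (4, 4)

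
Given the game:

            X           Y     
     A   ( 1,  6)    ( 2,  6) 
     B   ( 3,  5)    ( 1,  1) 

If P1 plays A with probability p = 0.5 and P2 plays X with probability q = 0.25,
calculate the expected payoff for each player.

E[P1] = 1.625, E[P2] = 4.0

Work:
E[P1] = p·q·π₁(A,X) + p·(1-q)·π₁(A,Y) + (1-p)·q·π₁(B,X) + (1-p)·(1-q)·π₁(B,Y)
= 0.5·0.25·1 + 0.5·0.75·2 + 0.5·0.25·3 + 0.5·0.75·1
= 1.625

E[P2] = 4.0 (similar calculation)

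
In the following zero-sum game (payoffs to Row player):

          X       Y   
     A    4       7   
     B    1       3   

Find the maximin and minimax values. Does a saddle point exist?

Maximin = 4, Minimax = 4, Saddle: True

Work:
Row minimums: [4, 1] → maximin = 4
Column maximums: [4, 7] → minimax = 4
Saddle point exists! Game value = 4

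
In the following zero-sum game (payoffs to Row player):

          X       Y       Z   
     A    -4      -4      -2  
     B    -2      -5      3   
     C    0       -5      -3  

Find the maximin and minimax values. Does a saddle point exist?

Maximin = -4, Minimax = -4, Saddle: True

Work:
Row minimums: [-4, -5, -5] → maximin = -4
Column maximums: [0, -4, 3] → minimax = -4
Saddle point exists! Game value = -4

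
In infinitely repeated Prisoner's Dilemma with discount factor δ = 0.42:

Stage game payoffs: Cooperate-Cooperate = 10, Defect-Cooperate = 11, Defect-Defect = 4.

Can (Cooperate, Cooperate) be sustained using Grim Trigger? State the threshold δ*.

δ* = 0.1429; since δ = 0.42 ≥ 0.1429, cooperation can be sustained

Work:
For Grim Trigger:
Cooperate forever: 10/(1-δ)
Defect then punished: 11 + 4·δ/(1-δ)
Need: 10/(1-δ) ≥ 11 + 4·δ/(1-δ)
Solving: δ ≥ (T-R)/(T-P) = (11-10)/(11-4) = 0.1429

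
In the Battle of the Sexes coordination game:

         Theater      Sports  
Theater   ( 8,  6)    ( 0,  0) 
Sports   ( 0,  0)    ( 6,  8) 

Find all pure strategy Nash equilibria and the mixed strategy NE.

Pure NE: (Theater, Theater) and (Sports, Sports); Mixed NE: p = 0.5714, q = 0.4286

Work:
Check pure NE:
(Theater, Theater): (8, 6) - no unilateral deviation beneficial
(Sports, Sports): (6, 8) - no unilateral deviation beneficial
Mixed NE: P1 plays Theater with p = 0.5714, P2 plays Theater with q = 0.4286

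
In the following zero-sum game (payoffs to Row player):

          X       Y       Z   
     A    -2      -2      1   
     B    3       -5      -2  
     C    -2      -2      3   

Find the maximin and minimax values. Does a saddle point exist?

Maximin = -2, Minimax = -2, Saddle: True

Work:
Row minimums: [-2, -5, -2] → maximin = -2
Column maximums: [3, -2, 3] → minimax = -2
Saddle point exists! Game value = -2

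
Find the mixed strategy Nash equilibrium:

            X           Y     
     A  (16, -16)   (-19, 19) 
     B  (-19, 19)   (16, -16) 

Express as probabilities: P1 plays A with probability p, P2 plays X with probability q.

p = 0.5, q = 0.5

Work:
Find probabilities that make opponent indifferent:
P2 chooses q to make P1 indifferent between A and B
P1 chooses p to make P2 indifferent between X and Y
Mixed NE: P1 plays (A: 0.5, B: 0.5), P2 plays (X: 0.5, Y: 0.5)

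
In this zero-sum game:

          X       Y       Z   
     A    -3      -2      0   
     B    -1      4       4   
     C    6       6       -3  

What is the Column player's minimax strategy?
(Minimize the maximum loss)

Column should play Z, value = 4

Work:
Column player minimizes Row's maximum payoff:
Column X: max payoff to Row = 6
Column Y: max payoff to Row = 6
Column Z: max payoff to Row = 4
Minimum is 4, achieved by column Z.
Minimax strategy: Z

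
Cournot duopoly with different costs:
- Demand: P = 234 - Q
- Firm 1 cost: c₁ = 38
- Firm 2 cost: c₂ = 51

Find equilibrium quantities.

q₁* = 69.67, q₂* = 56.67

Work:
Reaction: q₁ = (234 - 38 - q₂)/2
Reaction: q₂ = (234 - 51 - q₁)/2
Solve simultaneously:
q₁* = (234 - 2×38 + 51)/3 = 69.67
q₂* = (234 - 2×51 + 38)/3 = 56.67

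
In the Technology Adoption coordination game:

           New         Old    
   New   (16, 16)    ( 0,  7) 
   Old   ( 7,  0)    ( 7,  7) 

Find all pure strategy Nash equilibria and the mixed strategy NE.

Pure NE: (New, New) and (Old, Old); Mixed NE: p = 0.4375, q = 0.4375

Work:
Check pure NE:
(New, New): (16, 16) - no unilateral deviation beneficial
(Old, Old): (7, 7) - no unilateral deviation beneficial
Mixed NE: P1 plays New with p = 0.4375, P2 plays New with q = 0.4375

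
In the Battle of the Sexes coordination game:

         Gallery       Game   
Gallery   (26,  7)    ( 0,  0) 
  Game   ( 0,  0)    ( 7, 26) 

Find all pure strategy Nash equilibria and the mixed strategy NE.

Pure NE: (Gallery, Gallery) and (Game, Game); Mixed NE: p = 0.7879, q = 0.2121

Work:
Check pure NE:
(Gallery, Gallery): (26, 7) - no unilateral deviation beneficial
(Game, Game): (7, 26) - no unilateral deviation beneficial
Mixed NE: P1 plays Gallery with p = 0.7879, P2 plays Gallery with q = 0.2121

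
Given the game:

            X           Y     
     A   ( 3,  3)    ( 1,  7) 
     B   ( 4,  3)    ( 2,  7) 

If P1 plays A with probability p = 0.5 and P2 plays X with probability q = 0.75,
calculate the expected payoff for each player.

E[P1] = 3.0, E[P2] = 4.0

Work:
E[P1] = p·q·π₁(A,X) + p·(1-q)·π₁(A,Y) + (1-p)·q·π₁(B,X) + (1-p)·(1-q)·π₁(B,Y)
= 0.5·0.75·3 + 0.5·0.25·1 + 0.5·0.75·4 + 0.5·0.25·2
= 3.0

E[P2] = 4.0 (similar calculation)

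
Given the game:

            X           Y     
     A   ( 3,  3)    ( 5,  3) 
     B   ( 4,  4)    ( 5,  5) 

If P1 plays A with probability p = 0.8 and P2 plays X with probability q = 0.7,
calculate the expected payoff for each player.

E[P1] = 3.74, E[P2] = 3.26

Work:
E[P1] = p·q·π₁(A,X) + p·(1-q)·π₁(A,Y) + (1-p)·q·π₁(B,X) + (1-p)·(1-q)·π₁(B,Y)
= 0.8·0.7·3 + 0.8·0.3·5 + 0.2·0.7·4 + 0.2·0.3·5
= 3.74

E[P2] = 3.26 (similar calculation)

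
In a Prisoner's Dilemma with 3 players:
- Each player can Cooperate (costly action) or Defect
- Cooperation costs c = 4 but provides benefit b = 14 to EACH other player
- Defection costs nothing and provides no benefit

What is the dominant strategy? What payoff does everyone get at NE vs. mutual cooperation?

Dominant: Defect; NE payoff = 0; Coop payoff = 24

Work:
Defect dominates (saves cost c = 4, benefit to others is external)
NE: All defect → everyone gets 0
If all cooperate: each receives (2)×14 - 4 = 24
Social dilemma: 24 > 0 but NE gives 0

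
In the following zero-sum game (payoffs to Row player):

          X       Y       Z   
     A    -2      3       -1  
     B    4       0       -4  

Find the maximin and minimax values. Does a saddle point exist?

Maximin = -2, Minimax = -1, Saddle: False

Work:
Row minimums: [-2, -4] → maximin = -2
Column maximums: [4, 3, -1] → minimax = -1
No saddle point (maximin ≠ minimax). Mixed strategy needed.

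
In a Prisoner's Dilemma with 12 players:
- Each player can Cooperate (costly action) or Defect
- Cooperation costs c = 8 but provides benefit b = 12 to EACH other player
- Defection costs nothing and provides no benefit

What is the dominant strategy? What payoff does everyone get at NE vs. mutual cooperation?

Dominant: Defect; NE payoff = 0; Coop payoff = 124

Work:
Defect dominates (saves cost c = 8, benefit to others is external)
NE: All defect → everyone gets 0
If all cooperate: each receives (11)×12 - 8 = 124
Social dilemma: 124 > 0 but NE gives 0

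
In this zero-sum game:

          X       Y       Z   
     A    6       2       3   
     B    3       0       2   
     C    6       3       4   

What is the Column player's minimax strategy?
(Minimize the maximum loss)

Column should play Y, value = 3

Work:
Column player minimizes Row's maximum payoff:
Column X: max payoff to Row = 6
Column Y: max payoff to Row = 3
Column Z: max payoff to Row = 4
Minimum is 3, achieved by column Y.
Minimax strategy: Y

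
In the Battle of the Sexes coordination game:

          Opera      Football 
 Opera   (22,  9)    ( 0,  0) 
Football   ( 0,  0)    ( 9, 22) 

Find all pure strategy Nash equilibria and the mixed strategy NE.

Pure NE: (Opera, Opera) and (Football, Football); Mixed NE: p = 0.7097, q = 0.2903

Work:
Check pure NE:
(Opera, Opera): (22, 9) - no unilateral deviation beneficial
(Football, Football): (9, 22) - no unilateral deviation beneficial
Mixed NE: P1 plays Opera with p = 0.7097, P2 plays Opera with q = 0.2903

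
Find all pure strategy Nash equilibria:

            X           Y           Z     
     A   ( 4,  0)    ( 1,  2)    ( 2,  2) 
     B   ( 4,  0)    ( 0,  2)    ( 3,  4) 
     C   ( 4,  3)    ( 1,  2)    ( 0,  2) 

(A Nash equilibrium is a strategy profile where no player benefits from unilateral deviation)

Nash equilibrium: (A, Y), (B, Z), (C, X)

Work:
Best responses:
  P1 vs X: payoffs [4, 4, 4] → best response A/B/C (payoff 4)
  P1 vs Y: payoffs [1, 0, 1] → best response A/C (payoff 1)
  P1 vs Z: payoffs [2, 3, 0] → best response B (payoff 3)
  P2 vs A: payoffs [0, 2, 2] → best response Y/Z (payoff 2)
  P2 vs B: payoffs [0, 2, 4] → best response Z (payoff 4)
  P2 vs C: payoffs [3, 2, 2] → best response X (payoff 3)
Mutual best responses: (A,Y), (B,Z), (C,X) → Nash equilibria.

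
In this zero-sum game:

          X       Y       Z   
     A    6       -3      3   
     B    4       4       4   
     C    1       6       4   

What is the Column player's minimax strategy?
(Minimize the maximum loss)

Column should play Z, value = 4

Work:
Column player minimizes Row's maximum payoff:
Column X: max payoff to Row = 6
Column Y: max payoff to Row = 6
Column Z: max payoff to Row = 4
Minimum is 4, achieved by column Z.
Minimax strategy: Z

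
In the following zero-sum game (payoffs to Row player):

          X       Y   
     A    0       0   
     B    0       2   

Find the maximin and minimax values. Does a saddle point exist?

Maximin = 0, Minimax = 0, Saddle: True

Work:
Row minimums: [0, 0] → maximin = 0
Column maximums: [0, 2] → minimax = 0
Saddle point exists! Game value = 0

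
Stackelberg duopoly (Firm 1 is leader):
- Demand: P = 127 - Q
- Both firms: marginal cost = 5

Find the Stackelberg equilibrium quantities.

q₁* (leader) = 61.0, q₂* (follower) = 30.5

Work:
Follower's reaction: q₂ = (a - c - q₁)/2
Leader substitutes: π₁ = q₁·(a - q₁ - (a-c-q₁)/2 - c)
FOC: q₁* = (127 - 5)/2 = 61.00
Then: q₂* = (127 - 5 - 61.0)/2 = 30.50
Leader has first-mover advantage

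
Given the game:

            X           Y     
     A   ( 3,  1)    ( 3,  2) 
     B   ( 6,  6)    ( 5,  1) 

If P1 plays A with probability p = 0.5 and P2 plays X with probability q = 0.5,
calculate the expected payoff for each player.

E[P1] = 4.25, E[P2] = 2.5

Work:
E[P1] = p·q·π₁(A,X) + p·(1-q)·π₁(A,Y) + (1-p)·q·π₁(B,X) + (1-p)·(1-q)·π₁(B,Y)
= 0.5·0.5·3 + 0.5·0.5·3 + 0.5·0.5·6 + 0.5·0.5·5
= 4.25

E[P2] = 2.5 (similar calculation)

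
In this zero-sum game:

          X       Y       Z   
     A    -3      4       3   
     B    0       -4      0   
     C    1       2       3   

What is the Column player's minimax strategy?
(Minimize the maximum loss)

Column should play X, value = 1

Work:
Column player minimizes Row's maximum payoff:
Column X: max payoff to Row = 1
Column Y: max payoff to Row = 4
Column Z: max payoff to Row = 3
Minimum is 1, achieved by column X.
Minimax strategy: X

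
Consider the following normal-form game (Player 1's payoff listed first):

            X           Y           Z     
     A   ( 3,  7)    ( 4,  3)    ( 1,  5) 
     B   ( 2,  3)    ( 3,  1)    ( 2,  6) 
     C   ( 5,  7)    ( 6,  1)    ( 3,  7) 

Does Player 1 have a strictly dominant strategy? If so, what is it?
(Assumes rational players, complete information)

Yes, Player 1's strictly dominant strategy is C

Work:
A strategy strictly dominates another if it gives a strictly higher payoff against every opponent action. Compare each pair of P1's strategies column-by-column:
  A vs B: [3 vs 2, 4 vs 3, 1 vs 2] → A does not strictly dominate B (column Z: 1 ≤ 2)
  A vs C: [3 vs 5, 4 vs 6, 1 vs 3] → A does not strictly dominate C (column X: 3 ≤ 5)
  B vs A: [2 vs 3, 3 vs 4, 2 vs 1] → B does not strictly dominate A (column X: 2 ≤ 3)
  B vs C: [2 vs 5, 3 vs 6, 2 vs 3] → B does not strictly dominate C (column X: 2 ≤ 5)
  C vs A: [5 vs 3, 6 vs 4, 3 vs 1] → C strictly dominates A
  C vs B: [5 vs 2, 6 vs 3, 3 vs 2] → C strictly dominates B
C strictly dominates every other strategy → strictly dominant.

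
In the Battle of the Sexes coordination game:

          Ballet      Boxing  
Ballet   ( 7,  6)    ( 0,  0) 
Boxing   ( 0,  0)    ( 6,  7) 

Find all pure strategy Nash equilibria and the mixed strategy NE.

Pure NE: (Ballet, Ballet) and (Boxing, Boxing); Mixed NE: p = 0.5385, q = 0.4615

Work:
Check pure NE:
(Ballet, Ballet): (7, 6) - no unilateral deviation beneficial
(Boxing, Boxing): (6, 7) - no unilateral deviation beneficial
Mixed NE: P1 plays Ballet with p = 0.5385, P2 plays Ballet with q = 0.4615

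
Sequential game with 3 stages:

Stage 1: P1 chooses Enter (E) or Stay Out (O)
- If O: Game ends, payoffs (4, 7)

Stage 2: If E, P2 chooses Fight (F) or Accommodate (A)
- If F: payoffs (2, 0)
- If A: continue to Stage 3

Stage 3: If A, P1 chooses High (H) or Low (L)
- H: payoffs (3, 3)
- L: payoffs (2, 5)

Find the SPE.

SPE: (O, A, H); Outcome (4, 7)

Work:
Stage 3: P1 chooses H (3 vs 2)
Stage 2: P2: F->0, A->3 (anticipating H). Choose A
Stage 1: P1: O->4, E->3 (anticipating A, H). Choose O
SPE path: O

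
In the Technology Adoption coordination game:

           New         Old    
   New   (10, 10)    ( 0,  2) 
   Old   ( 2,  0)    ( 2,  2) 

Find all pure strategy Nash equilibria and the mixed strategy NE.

Pure NE: (New, New) and (Old, Old); Mixed NE: p = 0.2, q = 0.2

Work:
Check pure NE:
(New, New): (10, 10) - no unilateral deviation beneficial
(Old, Old): (2, 2) - no unilateral deviation beneficial
Mixed NE: P1 plays New with p = 0.2, P2 plays New with q = 0.2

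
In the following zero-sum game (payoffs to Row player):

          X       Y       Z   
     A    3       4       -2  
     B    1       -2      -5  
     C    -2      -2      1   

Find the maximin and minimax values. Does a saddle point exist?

Maximin = -2, Minimax = 1, Saddle: False

Work:
Row minimums: [-2, -5, -2] → maximin = -2
Column maximums: [3, 4, 1] → minimax = 1
No saddle point (maximin ≠ minimax). Mixed strategy needed.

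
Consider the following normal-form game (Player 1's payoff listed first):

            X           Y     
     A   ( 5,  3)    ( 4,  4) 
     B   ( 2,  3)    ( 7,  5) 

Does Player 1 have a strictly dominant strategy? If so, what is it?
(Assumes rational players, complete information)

No strictly dominant strategy exists for Player 1

Work:
A strategy strictly dominates another if it gives a strictly higher payoff against every opponent action. Compare each pair of P1's strategies column-by-column:
  A vs B: [5 vs 2, 4 vs 7] → A does not strictly dominate B (column Y: 4 ≤ 7)
  B vs A: [2 vs 5, 7 vs 4] → B does not strictly dominate A (column X: 2 ≤ 5)
No single strategy strictly dominates all others → no strictly dominant strategy.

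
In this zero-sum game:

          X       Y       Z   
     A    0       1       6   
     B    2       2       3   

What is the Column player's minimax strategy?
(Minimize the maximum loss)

Column should play X or Y (all achieve the minimum), value = 2

Work:
Column player minimizes Row's maximum payoff:
Column X: max payoff to Row = 2
Column Y: max payoff to Row = 2
Column Z: max payoff to Row = 6
Minimum is 2, achieved by columns X, Y (tied).
Each of X or Y is a minimax strategy.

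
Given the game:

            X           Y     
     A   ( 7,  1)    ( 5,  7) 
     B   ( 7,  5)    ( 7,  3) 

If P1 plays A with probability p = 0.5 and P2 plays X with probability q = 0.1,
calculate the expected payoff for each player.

E[P1] = 6.1, E[P2] = 4.8

Work:
E[P1] = p·q·π₁(A,X) + p·(1-q)·π₁(A,Y) + (1-p)·q·π₁(B,X) + (1-p)·(1-q)·π₁(B,Y)
= 0.5·0.1·7 + 0.5·0.9·5 + 0.5·0.1·7 + 0.5·0.9·7
= 6.1

E[P2] = 4.8 (similar calculation)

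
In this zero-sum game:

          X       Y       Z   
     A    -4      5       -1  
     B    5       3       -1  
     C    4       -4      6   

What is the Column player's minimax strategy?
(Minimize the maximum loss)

Column should play X or Y (all achieve the minimum), value = 5

Work:
Column player minimizes Row's maximum payoff:
Column X: max payoff to Row = 5
Column Y: max payoff to Row = 5
Column Z: max payoff to Row = 6
Minimum is 5, achieved by columns X, Y (tied).
Each of X or Y is a minimax strategy.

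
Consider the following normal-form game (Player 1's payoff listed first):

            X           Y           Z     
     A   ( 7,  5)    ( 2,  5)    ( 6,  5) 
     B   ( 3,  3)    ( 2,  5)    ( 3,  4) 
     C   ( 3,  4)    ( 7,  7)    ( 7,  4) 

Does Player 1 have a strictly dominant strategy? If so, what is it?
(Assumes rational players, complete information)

No strictly dominant strategy exists for Player 1

Work:
A strategy strictly dominates another if it gives a strictly higher payoff against every opponent action. Compare each pair of P1's strategies column-by-column:
  A vs B: [7 vs 3, 2 vs 2, 6 vs 3] → A does not strictly dominate B (column Y: 2 ≤ 2)
  A vs C: [7 vs 3, 2 vs 7, 6 vs 7] → A does not strictly dominate C (column Y: 2 ≤ 7)
  B vs A: [3 vs 7, 2 vs 2, 3 vs 6] → B does not strictly dominate A (column X: 3 ≤ 7)
  B vs C: [3 vs 3, 2 vs 7, 3 vs 7] → B does not strictly dominate C (column X: 3 ≤ 3)
  C vs A: [3 vs 7, 7 vs 2, 7 vs 6] → C does not strictly dominate A (column X: 3 ≤ 7)
  C vs B: [3 vs 3, 7 vs 2, 7 vs 3] → C does not strictly dominate B (column X: 3 ≤ 3)
No single strategy strictly dominates all others → no strictly dominant strategy.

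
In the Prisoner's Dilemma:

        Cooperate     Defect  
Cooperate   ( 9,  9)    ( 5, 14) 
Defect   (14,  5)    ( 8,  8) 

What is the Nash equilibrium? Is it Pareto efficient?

(Defect, Defect) is NE; not Pareto efficient

Work:
Defect dominates Cooperate for both players:
If P2 cooperates: Defect (14) > Cooperate (9)
If P2 defects: Defect (8) > Cooperate (5)
NE: (Defect, Defect) with payoff (8, 8)
But (Cooperate, Cooperate) = (9, 9) Pareto dominates (8, 8)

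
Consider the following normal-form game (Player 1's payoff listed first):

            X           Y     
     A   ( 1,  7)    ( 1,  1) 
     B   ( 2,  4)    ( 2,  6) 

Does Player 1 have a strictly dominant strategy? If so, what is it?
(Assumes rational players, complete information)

Yes, Player 1's strictly dominant strategy is B

Work:
A strategy strictly dominates another if it gives a strictly higher payoff against every opponent action. Compare each pair of P1's strategies column-by-column:
  A vs B: [1 vs 2, 1 vs 2] → A does not strictly dominate B (column X: 1 ≤ 2)
  B vs A: [2 vs 1, 2 vs 1] → B strictly dominates A
B strictly dominates every other strategy → strictly dominant.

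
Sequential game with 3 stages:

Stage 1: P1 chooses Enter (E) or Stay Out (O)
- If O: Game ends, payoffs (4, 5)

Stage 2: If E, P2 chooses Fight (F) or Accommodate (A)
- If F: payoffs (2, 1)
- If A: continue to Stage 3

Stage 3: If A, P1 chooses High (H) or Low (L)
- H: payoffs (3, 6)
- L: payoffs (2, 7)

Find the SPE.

SPE: (O, A, H); Outcome (4, 5)

Work:
Stage 3: P1 chooses H (3 vs 2)
Stage 2: P2: F->1, A->6 (anticipating H). Choose A
Stage 1: P1: O->4, E->3 (anticipating A, H). Choose O
SPE path: O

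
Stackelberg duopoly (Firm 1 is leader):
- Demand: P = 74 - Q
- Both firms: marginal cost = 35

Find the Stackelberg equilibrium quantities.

q₁* (leader) = 19.5, q₂* (follower) = 9.75

Work:
Follower's reaction: q₂ = (a - c - q₁)/2
Leader substitutes: π₁ = q₁·(a - q₁ - (a-c-q₁)/2 - c)
FOC: q₁* = (74 - 35)/2 = 19.50
Then: q₂* = (74 - 35 - 19.5)/2 = 9.75
Leader has first-mover advantage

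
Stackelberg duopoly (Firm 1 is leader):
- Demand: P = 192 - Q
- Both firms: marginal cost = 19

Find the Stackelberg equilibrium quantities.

q₁* (leader) = 86.5, q₂* (follower) = 43.25

Work:
Follower's reaction: q₂ = (a - c - q₁)/2
Leader substitutes: π₁ = q₁·(a - q₁ - (a-c-q₁)/2 - c)
FOC: q₁* = (192 - 19)/2 = 86.50
Then: q₂* = (192 - 19 - 86.5)/2 = 43.25
Leader has first-mover advantage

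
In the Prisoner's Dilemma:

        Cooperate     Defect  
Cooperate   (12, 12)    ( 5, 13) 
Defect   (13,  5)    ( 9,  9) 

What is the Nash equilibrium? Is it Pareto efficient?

(Defect, Defect) is NE; not Pareto efficient

Work:
Defect dominates Cooperate for both players:
If P2 cooperates: Defect (13) > Cooperate (12)
If P2 defects: Defect (9) > Cooperate (5)
NE: (Defect, Defect) with payoff (9, 9)
But (Cooperate, Cooperate) = (12, 12) Pareto dominates (9, 9)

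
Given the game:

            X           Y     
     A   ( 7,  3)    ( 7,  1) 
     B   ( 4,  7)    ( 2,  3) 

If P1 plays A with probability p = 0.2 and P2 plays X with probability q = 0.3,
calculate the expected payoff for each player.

E[P1] = 3.48, E[P2] = 3.68

Work:
E[P1] = p·q·π₁(A,X) + p·(1-q)·π₁(A,Y) + (1-p)·q·π₁(B,X) + (1-p)·(1-q)·π₁(B,Y)
= 0.2·0.3·7 + 0.2·0.7·7 + 0.8·0.3·4 + 0.8·0.7·2
= 3.48

E[P2] = 3.68 (similar calculation)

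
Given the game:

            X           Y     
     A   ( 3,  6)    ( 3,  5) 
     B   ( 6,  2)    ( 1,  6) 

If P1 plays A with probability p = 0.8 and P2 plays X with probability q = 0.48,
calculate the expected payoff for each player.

E[P1] = 3.08, E[P2] = 5.2

Work:
E[P1] = p·q·π₁(A,X) + p·(1-q)·π₁(A,Y) + (1-p)·q·π₁(B,X) + (1-p)·(1-q)·π₁(B,Y)
= 0.8·0.48·3 + 0.8·0.52·3 + 0.2·0.48·6 + 0.2·0.52·1
= 3.08

E[P2] = 5.2 (similar calculation)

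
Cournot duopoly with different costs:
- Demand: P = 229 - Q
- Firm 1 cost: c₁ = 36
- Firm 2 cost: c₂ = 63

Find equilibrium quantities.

q₁* = 73.33, q₂* = 46.33

Work:
Reaction: q₁ = (229 - 36 - q₂)/2
Reaction: q₂ = (229 - 63 - q₁)/2
Solve simultaneously:
q₁* = (229 - 2×36 + 63)/3 = 73.33
q₂* = (229 - 2×63 + 36)/3 = 46.33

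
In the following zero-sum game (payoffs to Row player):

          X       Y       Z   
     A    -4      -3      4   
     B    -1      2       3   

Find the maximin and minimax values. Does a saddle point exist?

Maximin = -1, Minimax = -1, Saddle: True

Work:
Row minimums: [-4, -1] → maximin = -1
Column maximums: [-1, 2, 4] → minimax = -1
Saddle point exists! Game value = -1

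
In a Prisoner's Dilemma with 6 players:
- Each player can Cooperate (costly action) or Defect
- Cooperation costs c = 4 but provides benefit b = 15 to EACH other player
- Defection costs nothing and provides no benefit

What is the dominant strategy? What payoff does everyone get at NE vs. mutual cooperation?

Dominant: Defect; NE payoff = 0; Coop payoff = 71

Work:
Defect dominates (saves cost c = 4, benefit to others is external)
NE: All defect → everyone gets 0
If all cooperate: each receives (5)×15 - 4 = 71
Social dilemma: 71 > 0 but NE gives 0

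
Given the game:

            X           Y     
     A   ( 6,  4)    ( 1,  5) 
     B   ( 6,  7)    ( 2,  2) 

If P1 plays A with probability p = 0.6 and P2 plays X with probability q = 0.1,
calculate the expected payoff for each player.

E[P1] = 1.86, E[P2] = 3.94

Work:
E[P1] = p·q·π₁(A,X) + p·(1-q)·π₁(A,Y) + (1-p)·q·π₁(B,X) + (1-p)·(1-q)·π₁(B,Y)
= 0.6·0.1·6 + 0.6·0.9·1 + 0.4·0.1·6 + 0.4·0.9·2
= 1.86

E[P2] = 3.94 (similar calculation)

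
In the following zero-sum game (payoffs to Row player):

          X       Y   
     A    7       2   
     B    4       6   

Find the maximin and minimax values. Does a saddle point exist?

Maximin = 4, Minimax = 6, Saddle: False

Work:
Row minimums: [2, 4] → maximin = 4
Column maximums: [7, 6] → minimax = 6
No saddle point (maximin ≠ minimax). Mixed strategy needed.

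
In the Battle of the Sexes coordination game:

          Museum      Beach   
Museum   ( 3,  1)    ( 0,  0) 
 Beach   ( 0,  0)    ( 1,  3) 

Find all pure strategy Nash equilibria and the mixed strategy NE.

Pure NE: (Museum, Museum) and (Beach, Beach); Mixed NE: p = 0.75, q = 0.25

Work:
Check pure NE:
(Museum, Museum): (3, 1) - no unilateral deviation beneficial
(Beach, Beach): (1, 3) - no unilateral deviation beneficial
Mixed NE: P1 plays Museum with p = 0.75, P2 plays Museum with q = 0.25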